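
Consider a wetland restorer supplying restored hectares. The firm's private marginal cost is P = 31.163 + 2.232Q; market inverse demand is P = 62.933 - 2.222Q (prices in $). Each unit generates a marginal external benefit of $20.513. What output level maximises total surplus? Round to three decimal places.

Q* = 11.738

Social marginal cost = private MC − MEB = 10.650 + 2.232Q.
Set SMC = demand: 10.650 + 2.232Q = 62.933 - 2.222Q → Q* = 11.7384.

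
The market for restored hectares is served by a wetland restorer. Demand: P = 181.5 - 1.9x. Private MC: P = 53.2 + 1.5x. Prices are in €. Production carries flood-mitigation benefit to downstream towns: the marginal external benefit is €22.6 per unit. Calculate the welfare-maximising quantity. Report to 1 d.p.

x* = 44.4

Social marginal cost = private MC − MEB = 30.6 + 1.5x.
Set SMC = demand: 30.6 + 1.5x = 181.5 - 1.9x → x* = 44.3824.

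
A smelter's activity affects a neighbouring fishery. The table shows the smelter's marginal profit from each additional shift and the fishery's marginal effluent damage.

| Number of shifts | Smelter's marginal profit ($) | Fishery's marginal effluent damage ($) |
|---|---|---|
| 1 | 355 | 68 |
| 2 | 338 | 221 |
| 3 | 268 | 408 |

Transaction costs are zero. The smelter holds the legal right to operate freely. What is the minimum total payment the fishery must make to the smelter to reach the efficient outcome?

Left alone the smelter would choose level 3 (marginal profit stays positive).
Efficient level: k* = 2 (marginal profit ≥ marginal effluent damage through 2).
The fishery must at least cover the smelter's forgone profit from cutting 3→2: 268 = 268.

$268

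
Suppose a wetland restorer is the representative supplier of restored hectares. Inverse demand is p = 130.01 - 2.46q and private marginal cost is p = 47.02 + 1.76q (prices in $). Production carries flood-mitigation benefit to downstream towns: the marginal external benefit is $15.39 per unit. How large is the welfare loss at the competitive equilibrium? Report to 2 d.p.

DWL = $28.06

Market equilibrium (private): 47.02 + 1.76q = 130.01 - 2.46q → q_m = 19.6659.
Social marginal cost = private MC − MEB = 31.63 + 1.76q.
Set SMC = demand: 31.63 + 1.76q = 130.01 - 2.46q → q* = 23.3128.
The welfare-loss triangle has base |q_m − q*| and height MEB(q_m) (the vertical gap between SMC and demand is zero at q* and MEB at q_m).
DWL = ½ × 3.6469 × 15.3900 = 28.0629.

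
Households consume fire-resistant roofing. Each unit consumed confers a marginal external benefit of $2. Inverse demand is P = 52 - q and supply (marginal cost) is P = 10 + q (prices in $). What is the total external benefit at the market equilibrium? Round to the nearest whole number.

Market equilibrium (private): 10 + q = 52 - q → q_m = 21.0000.
Total external benefit = MEB × q_m = 2 × 21.0000 = 42.0000.

$42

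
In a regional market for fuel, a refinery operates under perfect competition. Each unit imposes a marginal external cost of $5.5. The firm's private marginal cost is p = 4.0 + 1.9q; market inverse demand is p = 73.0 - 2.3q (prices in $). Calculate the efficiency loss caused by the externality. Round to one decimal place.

DWL = $3.6

Market equilibrium (private): 4.0 + 1.9q = 73.0 - 2.3q → q_m = 16.4286.
Social marginal cost = private MC + MEC = 9.5 + 1.9q.
Set SMC = demand: 9.5 + 1.9q = 73.0 - 2.3q → q* = 15.1190.
Height of the DWL triangle at q_m is SMC(q_m) − demand(q_m) = MEC(q_m) = 5.5000.
DWL = ½ × 1.3096 × 5.5000 = 3.6014.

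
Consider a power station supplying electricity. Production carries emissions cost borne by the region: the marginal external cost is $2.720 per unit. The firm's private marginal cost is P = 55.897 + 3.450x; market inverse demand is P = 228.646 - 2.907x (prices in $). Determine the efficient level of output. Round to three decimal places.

Social marginal cost = private MC + MEC = 58.617 + 3.450x.
Set SMC = demand: 58.617 + 3.450x = 228.646 - 2.907x → x* = 26.7467.

x* = 26.747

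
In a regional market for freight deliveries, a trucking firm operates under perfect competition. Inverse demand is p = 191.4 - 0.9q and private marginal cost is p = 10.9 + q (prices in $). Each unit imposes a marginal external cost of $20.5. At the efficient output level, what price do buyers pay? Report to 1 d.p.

P = $115.6

Social marginal cost = private MC + MEC = 31.4 + q.
Set SMC = demand: 31.4 + q = 191.4 - 0.9q → q* = 84.2105.
Consumer price on the demand curve at q*: 191.4 − 0.9×84.2105 = 115.6106.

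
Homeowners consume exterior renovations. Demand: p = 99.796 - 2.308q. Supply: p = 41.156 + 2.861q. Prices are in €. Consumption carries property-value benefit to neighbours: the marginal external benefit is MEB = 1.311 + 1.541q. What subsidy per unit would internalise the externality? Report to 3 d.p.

Social marginal benefit = demand + MEB = 101.107 - 0.767q.
Set SMB = MC: 101.107 - 0.767q = 41.156 + 2.861q → q* = 16.5245.
The Pigouvian subsidy equals MEB at q*: 1.311 + 1.541×16.5245 = 26.7753.

subsidy = €26.775 per unit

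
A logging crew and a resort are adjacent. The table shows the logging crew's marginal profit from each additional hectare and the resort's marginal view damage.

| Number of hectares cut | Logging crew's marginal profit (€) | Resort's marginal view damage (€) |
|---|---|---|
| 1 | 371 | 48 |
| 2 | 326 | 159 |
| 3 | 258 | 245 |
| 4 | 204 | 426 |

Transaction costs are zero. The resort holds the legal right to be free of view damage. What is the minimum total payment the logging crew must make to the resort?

Efficient level: marginal profit ≥ marginal view damage through level 3, so k* = 3.
With the resort holding the right, the logging crew must at least compensate total damage at k*: 48 + 159 + 245 = 452.

€452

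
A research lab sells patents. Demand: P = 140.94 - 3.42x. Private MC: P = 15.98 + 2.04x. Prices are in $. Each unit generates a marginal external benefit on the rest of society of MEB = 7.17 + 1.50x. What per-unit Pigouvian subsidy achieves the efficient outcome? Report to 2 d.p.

subsidy = $57.22 per unit

Social marginal cost = private MC − MEB = 8.81 + 0.54x.
Set SMC = demand: 8.81 + 0.54x = 140.94 - 3.42x → x* = 33.3662.
The Pigouvian subsidy equals MEB at x*: 7.17 + 1.50×33.3662 = 57.2193.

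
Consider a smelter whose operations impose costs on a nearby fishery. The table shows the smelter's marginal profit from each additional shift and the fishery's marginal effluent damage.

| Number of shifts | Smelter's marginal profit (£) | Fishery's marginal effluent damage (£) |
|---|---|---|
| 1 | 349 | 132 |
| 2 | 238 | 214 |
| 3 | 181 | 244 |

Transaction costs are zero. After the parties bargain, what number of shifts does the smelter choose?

Bargaining reaches the level where marginal profit last exceeds marginal effluent damage.
That holds through level 2 (238 ≥ 214) but not at 3 (181 < 244).

2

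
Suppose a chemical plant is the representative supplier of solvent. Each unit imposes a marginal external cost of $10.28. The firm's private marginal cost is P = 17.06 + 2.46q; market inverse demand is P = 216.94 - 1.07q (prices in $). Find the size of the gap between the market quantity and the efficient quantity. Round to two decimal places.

2.91 units

Market equilibrium (private): 17.06 + 2.46q = 216.94 - 1.07q → q_m = 56.6232.
Social marginal cost = private MC + MEC = 27.34 + 2.46q.
Set SMC = demand: 27.34 + 2.46q = 216.94 - 1.07q → q* = 53.7110.
Gap = |56.6232 − 53.7110| = 2.9122.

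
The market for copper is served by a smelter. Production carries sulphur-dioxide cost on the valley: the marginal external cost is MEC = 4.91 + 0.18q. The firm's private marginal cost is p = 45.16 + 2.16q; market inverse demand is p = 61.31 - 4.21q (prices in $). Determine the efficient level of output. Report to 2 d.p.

q* = 1.72

Social marginal cost = private MC + MEC = 50.07 + 2.34q.
Set SMC = demand: 50.07 + 2.34q = 61.31 - 4.21q → q* = 1.7160.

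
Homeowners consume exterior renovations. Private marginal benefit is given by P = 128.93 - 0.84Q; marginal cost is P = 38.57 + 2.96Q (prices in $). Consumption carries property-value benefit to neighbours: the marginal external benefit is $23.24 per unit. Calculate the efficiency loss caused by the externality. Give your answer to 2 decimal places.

Market equilibrium (private): 38.57 + 2.96Q = 128.93 - 0.84Q → Q_m = 23.7789.
Social marginal benefit = demand + MEB = 152.17 - 0.84Q.
Set SMB = MC: 152.17 - 0.84Q = 38.57 + 2.96Q → Q* = 29.8947.
The loss is the area between SMB and MC from Q* to Q_m; with linear curves that's a triangle of height MEB(Q_m).
DWL = ½ × 6.1158 × 23.2400 = 71.0656.

DWL = $71.07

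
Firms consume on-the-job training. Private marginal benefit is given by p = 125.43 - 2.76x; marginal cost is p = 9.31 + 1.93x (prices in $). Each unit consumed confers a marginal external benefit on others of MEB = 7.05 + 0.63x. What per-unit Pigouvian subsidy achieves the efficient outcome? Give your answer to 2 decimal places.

subsidy = $26.16 per unit

Social marginal benefit = demand + MEB = 132.48 - 2.13x.
Set SMB = MC: 132.48 - 2.13x = 9.31 + 1.93x → x* = 30.3374.
The Pigouvian subsidy equals MEB at x*: 7.05 + 0.63×30.3374 = 26.1626.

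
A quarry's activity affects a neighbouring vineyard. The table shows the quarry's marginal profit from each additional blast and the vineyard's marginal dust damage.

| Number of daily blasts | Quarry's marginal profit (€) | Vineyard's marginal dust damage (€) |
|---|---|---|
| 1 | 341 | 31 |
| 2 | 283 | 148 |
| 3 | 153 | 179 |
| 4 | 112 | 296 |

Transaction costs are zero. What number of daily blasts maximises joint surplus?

Bargaining reaches the level where marginal profit last exceeds marginal dust damage.
That holds through level 2 (283 ≥ 148) but not at 3 (153 < 179).

2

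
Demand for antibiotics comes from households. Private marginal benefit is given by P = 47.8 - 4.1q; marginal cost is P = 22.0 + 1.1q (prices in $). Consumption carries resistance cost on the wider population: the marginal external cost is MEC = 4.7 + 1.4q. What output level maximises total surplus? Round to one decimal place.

Social marginal benefit = demand − MEC = 43.1 - 5.5q.
Set SMB = MC: 43.1 - 5.5q = 22.0 + 1.1q → q* = 3.1970.

q* = 3.2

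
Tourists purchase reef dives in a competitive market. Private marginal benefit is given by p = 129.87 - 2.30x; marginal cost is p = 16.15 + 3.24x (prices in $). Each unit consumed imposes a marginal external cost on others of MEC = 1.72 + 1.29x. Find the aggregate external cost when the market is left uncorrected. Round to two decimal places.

$307.08

Market equilibrium (private): 16.15 + 3.24x = 129.87 - 2.30x → x_m = 20.5271.
Total external cost = ∫₀^{x_m} (1.72 + 1.29x) dx = 1.72×20.5271 + ½×1.29×20.5271² = 307.0850.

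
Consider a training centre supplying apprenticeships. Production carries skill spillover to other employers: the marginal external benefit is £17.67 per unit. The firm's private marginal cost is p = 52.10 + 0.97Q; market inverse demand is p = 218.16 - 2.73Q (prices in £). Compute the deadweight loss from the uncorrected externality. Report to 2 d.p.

Market equilibrium (private): 52.10 + 0.97Q = 218.16 - 2.73Q → Q_m = 44.8811.
Social marginal cost = private MC − MEB = 34.43 + 0.97Q.
Set SMC = demand: 34.43 + 0.97Q = 218.16 - 2.73Q → Q* = 49.6568.
The loss is the area between SMC and demand from Q* to Q_m; with linear curves that's a triangle of height MEB(Q_m).
DWL = ½ × 4.7757 × 17.6700 = 42.1933.

DWL = £42.19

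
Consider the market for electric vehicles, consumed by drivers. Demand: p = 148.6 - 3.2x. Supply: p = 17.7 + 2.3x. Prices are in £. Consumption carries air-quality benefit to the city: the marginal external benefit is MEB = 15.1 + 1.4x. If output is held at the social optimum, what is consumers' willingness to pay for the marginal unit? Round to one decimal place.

Social marginal benefit = demand + MEB = 163.7 - 1.8x.
Set SMB = MC: 163.7 - 1.8x = 17.7 + 2.3x → x* = 35.6098.
Consumer price on the demand curve at x*: 148.6 − 3.2×35.6098 = 34.6486.

P = £34.6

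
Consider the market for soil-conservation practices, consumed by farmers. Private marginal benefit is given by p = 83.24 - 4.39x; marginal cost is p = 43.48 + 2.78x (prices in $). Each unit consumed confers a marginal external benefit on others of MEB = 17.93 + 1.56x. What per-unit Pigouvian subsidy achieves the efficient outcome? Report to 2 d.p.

subsidy = $33.97 per unit

Social marginal benefit = demand + MEB = 101.17 - 2.83x.
Set SMB = MC: 101.17 - 2.83x = 43.48 + 2.78x → x* = 10.2834.
The Pigouvian subsidy equals MEB at x*: 17.93 + 1.56×10.2834 = 33.9721.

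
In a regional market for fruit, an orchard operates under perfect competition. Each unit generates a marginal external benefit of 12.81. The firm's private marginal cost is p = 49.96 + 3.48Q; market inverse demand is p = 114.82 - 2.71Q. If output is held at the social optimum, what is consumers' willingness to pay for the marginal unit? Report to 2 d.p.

Social marginal cost = private MC − MEB = 37.15 + 3.48Q.
Set SMC = demand: 37.15 + 3.48Q = 114.82 - 2.71Q → Q* = 12.5477.
Consumer price on the demand curve at Q*: 114.82 − 2.71×12.5477 = 80.8157.

P = 80.82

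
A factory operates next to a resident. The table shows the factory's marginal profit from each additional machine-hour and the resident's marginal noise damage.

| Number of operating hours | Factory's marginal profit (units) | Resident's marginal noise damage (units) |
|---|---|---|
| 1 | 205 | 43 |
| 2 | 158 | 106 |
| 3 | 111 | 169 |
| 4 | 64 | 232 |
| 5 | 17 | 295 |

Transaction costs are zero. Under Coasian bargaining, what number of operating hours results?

Bargaining reaches the level where marginal profit last exceeds marginal noise damage.
That holds through level 2 (158 ≥ 106) but not at 3 (111 < 169).

2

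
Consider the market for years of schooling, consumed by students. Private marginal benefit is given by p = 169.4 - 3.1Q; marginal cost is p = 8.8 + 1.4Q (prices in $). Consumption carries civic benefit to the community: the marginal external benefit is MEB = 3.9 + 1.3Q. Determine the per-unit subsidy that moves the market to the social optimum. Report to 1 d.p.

subsidy = $70.7 per unit

Social marginal benefit = demand + MEB = 173.3 - 1.8Q.
Set SMB = MC: 173.3 - 1.8Q = 8.8 + 1.4Q → Q* = 51.4063.
The Pigouvian subsidy equals MEB at Q*: 3.9 + 1.3×51.4063 = 70.7282.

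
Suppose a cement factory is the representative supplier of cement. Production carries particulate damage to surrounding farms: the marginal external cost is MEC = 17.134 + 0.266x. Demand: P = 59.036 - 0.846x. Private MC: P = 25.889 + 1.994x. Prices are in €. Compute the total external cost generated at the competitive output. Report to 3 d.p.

€218.097

Market equilibrium (private): 25.889 + 1.994x = 59.036 - 0.846x → x_m = 11.6715.
Total external cost = ∫₀^{x_m} (17.134 + 0.266x) dx = 17.134×11.6715 + ½×0.266×11.6715² = 218.0973.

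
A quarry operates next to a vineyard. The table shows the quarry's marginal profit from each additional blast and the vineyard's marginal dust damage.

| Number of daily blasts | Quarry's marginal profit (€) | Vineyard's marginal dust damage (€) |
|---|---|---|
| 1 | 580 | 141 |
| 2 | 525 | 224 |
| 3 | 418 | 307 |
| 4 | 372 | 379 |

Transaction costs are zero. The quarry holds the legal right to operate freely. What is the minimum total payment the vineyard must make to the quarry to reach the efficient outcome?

Left alone the quarry would choose level 4 (marginal profit stays positive).
Efficient level: k* = 3 (marginal profit ≥ marginal dust damage through 3).
The vineyard must at least cover the quarry's forgone profit from cutting 4→3: 372 = 372.

€372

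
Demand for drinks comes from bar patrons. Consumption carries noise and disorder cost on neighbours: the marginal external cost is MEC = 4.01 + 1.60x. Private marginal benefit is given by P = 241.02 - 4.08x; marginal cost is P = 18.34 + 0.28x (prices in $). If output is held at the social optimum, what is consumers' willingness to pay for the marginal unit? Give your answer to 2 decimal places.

Social marginal benefit = demand − MEC = 237.01 - 5.68x.
Set SMB = MC: 237.01 - 5.68x = 18.34 + 0.28x → x* = 36.6896.
Consumer price on the demand curve at x*: 241.02 − 4.08×36.6896 = 91.3264.

P = $91.33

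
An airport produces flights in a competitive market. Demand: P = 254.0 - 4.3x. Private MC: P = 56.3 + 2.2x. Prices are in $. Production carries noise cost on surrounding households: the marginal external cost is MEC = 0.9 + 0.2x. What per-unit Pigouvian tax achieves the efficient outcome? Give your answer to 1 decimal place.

Social marginal cost = private MC + MEC = 57.2 + 2.4x.
Set SMC = demand: 57.2 + 2.4x = 254.0 - 4.3x → x* = 29.3731.
The Pigouvian tax equals MEC at x*: 0.9 + 0.2×29.3731 = 6.7746.

tax = $6.8 per unit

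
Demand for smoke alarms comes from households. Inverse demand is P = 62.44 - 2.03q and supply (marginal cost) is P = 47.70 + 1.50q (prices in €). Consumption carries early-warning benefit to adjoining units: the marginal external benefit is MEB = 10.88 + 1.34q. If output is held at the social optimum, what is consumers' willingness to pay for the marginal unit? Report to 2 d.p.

Social marginal benefit = demand + MEB = 73.32 - 0.69q.
Set SMB = MC: 73.32 - 0.69q = 47.70 + 1.50q → q* = 11.6986.
Consumer price on the demand curve at q*: 62.44 − 2.03×11.6986 = 38.6918.

P = €38.69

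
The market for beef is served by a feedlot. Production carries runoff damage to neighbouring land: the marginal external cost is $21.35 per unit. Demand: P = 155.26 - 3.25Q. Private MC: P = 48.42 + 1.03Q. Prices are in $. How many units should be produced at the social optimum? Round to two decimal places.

Q* = 19.97

Social marginal cost = private MC + MEC = 69.77 + 1.03Q.
Set SMC = demand: 69.77 + 1.03Q = 155.26 - 3.25Q → Q* = 19.9743.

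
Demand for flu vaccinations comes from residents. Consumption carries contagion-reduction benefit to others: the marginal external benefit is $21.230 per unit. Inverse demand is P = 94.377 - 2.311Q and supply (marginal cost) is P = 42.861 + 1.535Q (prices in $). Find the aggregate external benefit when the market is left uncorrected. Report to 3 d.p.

$284.369

Market equilibrium (private): 42.861 + 1.535Q = 94.377 - 2.311Q → Q_m = 13.3947.
Total external benefit = MEB × Q_m = 21.230 × 13.3947 = 284.3695.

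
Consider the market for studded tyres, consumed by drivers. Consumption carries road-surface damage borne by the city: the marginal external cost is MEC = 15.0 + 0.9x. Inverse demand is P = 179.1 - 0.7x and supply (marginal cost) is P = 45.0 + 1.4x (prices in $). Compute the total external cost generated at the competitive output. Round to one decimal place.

$2792.8

Market equilibrium (private): 45.0 + 1.4x = 179.1 - 0.7x → x_m = 63.8571.
Total external cost = ∫₀^{x_m} (15.0 + 0.9x) dx = 15.0×63.8571 + ½×0.9×63.8571² = 2792.8346.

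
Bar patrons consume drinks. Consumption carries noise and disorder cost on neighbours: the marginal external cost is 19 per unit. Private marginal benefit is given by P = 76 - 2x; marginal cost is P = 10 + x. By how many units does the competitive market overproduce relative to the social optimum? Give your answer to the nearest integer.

6 units

Market equilibrium (private): 10 + x = 76 - 2x → x_m = 22.0000.
Social marginal benefit = demand − MEC = 57 - 2x.
Set SMB = MC: 57 - 2x = 10 + x → x* = 15.6667.
Gap = |22.0000 − 15.6667| = 6.3333.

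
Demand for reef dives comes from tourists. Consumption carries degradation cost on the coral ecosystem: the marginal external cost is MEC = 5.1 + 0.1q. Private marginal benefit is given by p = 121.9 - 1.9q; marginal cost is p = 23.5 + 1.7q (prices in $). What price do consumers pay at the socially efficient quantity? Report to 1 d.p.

Social marginal benefit = demand − MEC = 116.8 - 2.0q.
Set SMB = MC: 116.8 - 2.0q = 23.5 + 1.7q → q* = 25.2162.
Consumer price on the demand curve at q*: 121.9 − 1.9×25.2162 = 73.9892.

P = $74.0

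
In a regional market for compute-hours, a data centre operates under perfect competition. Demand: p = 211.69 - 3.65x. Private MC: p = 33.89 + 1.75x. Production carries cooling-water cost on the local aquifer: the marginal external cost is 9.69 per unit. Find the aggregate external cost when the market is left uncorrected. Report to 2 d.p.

Market equilibrium (private): 33.89 + 1.75x = 211.69 - 3.65x → x_m = 32.9259.
Total external cost = MEC × x_m = 9.69 × 32.9259 = 319.0520.

319.05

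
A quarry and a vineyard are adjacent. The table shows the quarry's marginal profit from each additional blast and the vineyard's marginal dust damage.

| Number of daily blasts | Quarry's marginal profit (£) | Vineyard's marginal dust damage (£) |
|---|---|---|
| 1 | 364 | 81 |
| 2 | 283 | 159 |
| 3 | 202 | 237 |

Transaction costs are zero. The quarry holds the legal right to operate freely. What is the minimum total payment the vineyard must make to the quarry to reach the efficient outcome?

£202

Left alone the quarry would choose level 3 (marginal profit stays positive).
Efficient level: k* = 2 (marginal profit ≥ marginal dust damage through 2).
The vineyard must at least cover the quarry's forgone profit from cutting 3→2: 202 = 202.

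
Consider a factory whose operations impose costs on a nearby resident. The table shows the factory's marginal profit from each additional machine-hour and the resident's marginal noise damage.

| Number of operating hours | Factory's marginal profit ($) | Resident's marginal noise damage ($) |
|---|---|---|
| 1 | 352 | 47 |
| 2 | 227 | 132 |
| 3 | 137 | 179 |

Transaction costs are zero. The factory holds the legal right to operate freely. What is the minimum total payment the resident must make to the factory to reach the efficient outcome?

Left alone the factory would choose level 3 (marginal profit stays positive).
Efficient level: k* = 2 (marginal profit ≥ marginal noise damage through 2).
The resident must at least cover the factory's forgone profit from cutting 3→2: 137 = 137.

$137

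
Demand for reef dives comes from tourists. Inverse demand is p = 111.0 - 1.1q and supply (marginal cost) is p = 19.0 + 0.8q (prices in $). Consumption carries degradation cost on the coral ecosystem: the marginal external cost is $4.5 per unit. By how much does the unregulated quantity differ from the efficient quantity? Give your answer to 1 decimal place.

Market equilibrium (private): 19.0 + 0.8q = 111.0 - 1.1q → q_m = 48.4211.
Social marginal benefit = demand − MEC = 106.5 - 1.1q.
Set SMB = MC: 106.5 - 1.1q = 19.0 + 0.8q → q* = 46.0526.
Gap = |48.4211 − 46.0526| = 2.3685.

2.4 units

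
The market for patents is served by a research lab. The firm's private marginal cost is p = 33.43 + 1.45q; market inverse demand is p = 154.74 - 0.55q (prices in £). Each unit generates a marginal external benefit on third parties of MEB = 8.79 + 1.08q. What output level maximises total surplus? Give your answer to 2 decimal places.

q* = 141.41

Social marginal cost = private MC − MEB = 24.64 + 0.37q.
Set SMC = demand: 24.64 + 0.37q = 154.74 - 0.55q → q* = 141.4130.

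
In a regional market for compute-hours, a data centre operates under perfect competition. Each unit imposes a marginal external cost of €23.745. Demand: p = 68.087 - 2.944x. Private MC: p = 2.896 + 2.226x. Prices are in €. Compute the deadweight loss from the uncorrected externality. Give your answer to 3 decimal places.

Market equilibrium (private): 2.896 + 2.226x = 68.087 - 2.944x → x_m = 12.6095.
Social marginal cost = private MC + MEC = 26.641 + 2.226x.
Set SMC = demand: 26.641 + 2.226x = 68.087 - 2.944x → x* = 8.0166.
The loss is the area between SMC and demand from x* to x_m; with linear curves that's a triangle of height MEC(x_m).
DWL = ½ × 4.5929 × 23.7450 = 54.5292.

DWL = €54.529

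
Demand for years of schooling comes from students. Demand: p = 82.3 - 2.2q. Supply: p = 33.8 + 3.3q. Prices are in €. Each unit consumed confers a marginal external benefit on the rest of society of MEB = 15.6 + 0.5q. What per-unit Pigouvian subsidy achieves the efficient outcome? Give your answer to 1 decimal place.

Social marginal benefit = demand + MEB = 97.9 - 1.7q.
Set SMB = MC: 97.9 - 1.7q = 33.8 + 3.3q → q* = 12.8200.
The Pigouvian subsidy equals MEB at q*: 15.6 + 0.5×12.8200 = 22.0100.

subsidy = €22.0 per unit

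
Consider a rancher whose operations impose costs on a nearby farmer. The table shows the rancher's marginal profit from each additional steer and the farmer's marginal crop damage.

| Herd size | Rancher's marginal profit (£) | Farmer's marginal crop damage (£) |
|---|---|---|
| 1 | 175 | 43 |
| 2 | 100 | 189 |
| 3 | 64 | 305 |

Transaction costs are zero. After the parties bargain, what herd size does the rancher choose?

1

Bargaining reaches the level where marginal profit last exceeds marginal crop damage.
That holds through level 1 (175 ≥ 43) but not at 2 (100 < 189).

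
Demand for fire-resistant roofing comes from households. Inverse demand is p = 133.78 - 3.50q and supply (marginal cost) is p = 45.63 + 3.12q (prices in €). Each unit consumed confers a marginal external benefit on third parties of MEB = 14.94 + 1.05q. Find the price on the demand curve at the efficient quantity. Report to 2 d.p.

Social marginal benefit = demand + MEB = 148.72 - 2.45q.
Set SMB = MC: 148.72 - 2.45q = 45.63 + 3.12q → q* = 18.5081.
Consumer price on the demand curve at q*: 133.78 − 3.50×18.5081 = 69.0017.

P = €69.00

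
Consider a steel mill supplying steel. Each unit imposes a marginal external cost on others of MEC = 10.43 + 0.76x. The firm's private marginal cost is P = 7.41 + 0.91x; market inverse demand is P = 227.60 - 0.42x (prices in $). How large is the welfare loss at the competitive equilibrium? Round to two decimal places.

Market equilibrium (private): 7.41 + 0.91x = 227.60 - 0.42x → x_m = 165.5564.
Social marginal cost = private MC + MEC = 17.84 + 1.67x.
Set SMC = demand: 17.84 + 1.67x = 227.60 - 0.42x → x* = 100.3636.
Height of the DWL triangle at x_m is SMC(x_m) − demand(x_m) = MEC(x_m) = 136.2529.
DWL = ½ × 65.1928 × 136.2529 = 4441.3540.

DWL = $4441.35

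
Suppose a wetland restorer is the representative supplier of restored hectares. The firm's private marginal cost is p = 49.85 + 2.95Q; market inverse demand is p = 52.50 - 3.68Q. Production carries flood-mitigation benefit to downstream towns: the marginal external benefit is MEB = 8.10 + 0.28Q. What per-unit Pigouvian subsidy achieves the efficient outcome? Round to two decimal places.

subsidy = 8.57 per unit

Social marginal cost = private MC − MEB = 41.75 + 2.67Q.
Set SMC = demand: 41.75 + 2.67Q = 52.50 - 3.68Q → Q* = 1.6929.
The Pigouvian subsidy equals MEB at Q*: 8.10 + 0.28×1.6929 = 8.5740.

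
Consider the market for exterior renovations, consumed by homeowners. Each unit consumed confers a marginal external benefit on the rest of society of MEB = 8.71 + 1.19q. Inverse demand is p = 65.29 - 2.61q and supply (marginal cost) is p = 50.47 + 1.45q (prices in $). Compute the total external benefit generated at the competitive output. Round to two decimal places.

$39.72

Market equilibrium (private): 50.47 + 1.45q = 65.29 - 2.61q → q_m = 3.6502.
Total external benefit = ∫₀^{q_m} (8.71 + 1.19q) dq = 8.71×3.6502 + ½×1.19×3.6502² = 39.7210.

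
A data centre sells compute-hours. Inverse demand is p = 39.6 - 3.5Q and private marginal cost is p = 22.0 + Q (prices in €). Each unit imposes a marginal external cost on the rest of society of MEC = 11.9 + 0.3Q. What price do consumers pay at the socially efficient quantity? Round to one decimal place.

P = €35.4

Social marginal cost = private MC + MEC = 33.9 + 1.3Q.
Set SMC = demand: 33.9 + 1.3Q = 39.6 - 3.5Q → Q* = 1.1875.
Consumer price on the demand curve at Q*: 39.6 − 3.5×1.1875 = 35.4438.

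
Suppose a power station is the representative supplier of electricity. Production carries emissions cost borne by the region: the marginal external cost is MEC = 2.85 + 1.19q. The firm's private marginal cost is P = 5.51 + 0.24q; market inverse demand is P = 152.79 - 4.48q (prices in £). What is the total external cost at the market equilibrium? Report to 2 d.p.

Market equilibrium (private): 5.51 + 0.24q = 152.79 - 4.48q → q_m = 31.2034.
Total external cost = ∫₀^{q_m} (2.85 + 1.19q) dq = 2.85×31.2034 + ½×1.19×31.2034² = 668.2527.

£668.25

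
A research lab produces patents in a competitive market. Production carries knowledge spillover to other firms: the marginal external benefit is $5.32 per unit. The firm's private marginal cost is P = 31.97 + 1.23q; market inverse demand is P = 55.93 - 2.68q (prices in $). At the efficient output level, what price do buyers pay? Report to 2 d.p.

P = $35.86

Social marginal cost = private MC − MEB = 26.65 + 1.23q.
Set SMC = demand: 26.65 + 1.23q = 55.93 - 2.68q → q* = 7.4885.
Consumer price on the demand curve at q*: 55.93 − 2.68×7.4885 = 35.8608.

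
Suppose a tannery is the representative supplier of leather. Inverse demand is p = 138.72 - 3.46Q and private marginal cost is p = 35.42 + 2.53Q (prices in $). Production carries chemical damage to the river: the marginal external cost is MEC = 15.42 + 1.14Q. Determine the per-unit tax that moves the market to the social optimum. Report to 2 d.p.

Social marginal cost = private MC + MEC = 50.84 + 3.67Q.
Set SMC = demand: 50.84 + 3.67Q = 138.72 - 3.46Q → Q* = 12.3254.
The Pigouvian tax equals MEC at Q*: 15.42 + 1.14×12.3254 = 29.4710.

tax = $29.47 per unit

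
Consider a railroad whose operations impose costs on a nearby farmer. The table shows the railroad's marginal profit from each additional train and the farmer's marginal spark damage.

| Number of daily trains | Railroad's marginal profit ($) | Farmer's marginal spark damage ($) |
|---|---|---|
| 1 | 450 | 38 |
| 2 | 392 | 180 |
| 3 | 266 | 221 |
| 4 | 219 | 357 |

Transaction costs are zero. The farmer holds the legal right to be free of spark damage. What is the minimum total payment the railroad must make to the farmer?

Efficient level: marginal profit ≥ marginal spark damage through level 3, so k* = 3.
With the farmer holding the right, the railroad must at least compensate total damage at k*: 38 + 180 + 221 = 439.

$439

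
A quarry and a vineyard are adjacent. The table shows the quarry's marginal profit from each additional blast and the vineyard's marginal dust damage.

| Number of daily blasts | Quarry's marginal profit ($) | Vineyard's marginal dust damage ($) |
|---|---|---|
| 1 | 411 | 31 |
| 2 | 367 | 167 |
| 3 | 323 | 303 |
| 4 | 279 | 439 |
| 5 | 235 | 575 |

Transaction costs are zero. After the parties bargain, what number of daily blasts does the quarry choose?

Bargaining reaches the level where marginal profit last exceeds marginal dust damage.
That holds through level 3 (323 ≥ 303) but not at 4 (279 < 439).

3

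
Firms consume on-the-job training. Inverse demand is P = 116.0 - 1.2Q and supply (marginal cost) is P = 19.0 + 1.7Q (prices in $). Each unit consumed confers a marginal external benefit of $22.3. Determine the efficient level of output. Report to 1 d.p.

Q* = 41.1

Social marginal benefit = demand + MEB = 138.3 - 1.2Q.
Set SMB = MC: 138.3 - 1.2Q = 19.0 + 1.7Q → Q* = 41.1379.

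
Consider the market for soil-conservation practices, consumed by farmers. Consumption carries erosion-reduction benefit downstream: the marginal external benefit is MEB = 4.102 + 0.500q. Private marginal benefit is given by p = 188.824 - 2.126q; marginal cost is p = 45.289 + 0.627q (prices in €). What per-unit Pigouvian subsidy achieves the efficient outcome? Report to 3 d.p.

subsidy = €36.867 per unit

Social marginal benefit = demand + MEB = 192.926 - 1.626q.
Set SMB = MC: 192.926 - 1.626q = 45.289 + 0.627q → q* = 65.5291.
The Pigouvian subsidy equals MEB at q*: 4.102 + 0.500×65.5291 = 36.8666.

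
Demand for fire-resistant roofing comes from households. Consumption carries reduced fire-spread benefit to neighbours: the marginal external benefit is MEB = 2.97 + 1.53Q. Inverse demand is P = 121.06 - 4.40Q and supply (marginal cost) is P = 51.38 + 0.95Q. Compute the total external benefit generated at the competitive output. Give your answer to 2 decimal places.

Market equilibrium (private): 51.38 + 0.95Q = 121.06 - 4.40Q → Q_m = 13.0243.
Total external benefit = ∫₀^{Q_m} (2.97 + 1.53Q) dQ = 2.97×13.0243 + ½×1.53×13.0243² = 168.4509.

168.45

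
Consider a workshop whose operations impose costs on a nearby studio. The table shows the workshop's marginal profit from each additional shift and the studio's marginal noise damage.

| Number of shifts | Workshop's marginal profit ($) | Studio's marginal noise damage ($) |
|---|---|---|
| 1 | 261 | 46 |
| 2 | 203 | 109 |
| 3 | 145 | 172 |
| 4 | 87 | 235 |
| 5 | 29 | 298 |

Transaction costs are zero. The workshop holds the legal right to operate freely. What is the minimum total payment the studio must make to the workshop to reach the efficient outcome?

$261

Left alone the workshop would choose level 5 (marginal profit stays positive).
Efficient level: k* = 2 (marginal profit ≥ marginal noise damage through 2).
The studio must at least cover the workshop's forgone profit from cutting 5→2: 145 + 87 + 29 = 261.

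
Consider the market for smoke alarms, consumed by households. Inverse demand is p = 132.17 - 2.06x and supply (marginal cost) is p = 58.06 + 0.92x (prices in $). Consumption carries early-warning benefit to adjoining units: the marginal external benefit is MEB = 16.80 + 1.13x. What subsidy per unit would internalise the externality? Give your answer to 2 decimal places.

Social marginal benefit = demand + MEB = 148.97 - 0.93x.
Set SMB = MC: 148.97 - 0.93x = 58.06 + 0.92x → x* = 49.1405.
The Pigouvian subsidy equals MEB at x*: 16.80 + 1.13×49.1405 = 72.3288.

subsidy = $72.33 per unit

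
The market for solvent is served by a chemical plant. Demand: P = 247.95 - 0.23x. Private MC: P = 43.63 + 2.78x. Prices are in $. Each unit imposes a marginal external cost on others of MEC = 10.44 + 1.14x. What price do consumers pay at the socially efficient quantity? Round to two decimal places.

Social marginal cost = private MC + MEC = 54.07 + 3.92x.
Set SMC = demand: 54.07 + 3.92x = 247.95 - 0.23x → x* = 46.7181.
Consumer price on the demand curve at x*: 247.95 − 0.23×46.7181 = 237.2048.

P = $237.20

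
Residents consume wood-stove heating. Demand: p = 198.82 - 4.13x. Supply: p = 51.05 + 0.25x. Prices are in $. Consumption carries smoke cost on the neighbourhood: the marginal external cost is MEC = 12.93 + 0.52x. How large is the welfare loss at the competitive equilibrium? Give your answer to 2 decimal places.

Market equilibrium (private): 51.05 + 0.25x = 198.82 - 4.13x → x_m = 33.7374.
Social marginal benefit = demand − MEC = 185.89 - 4.65x.
Set SMB = MC: 185.89 - 4.65x = 51.05 + 0.25x → x* = 27.5184.
Between x* and x_m the wedge MC − SMB runs linearly from 0 to MEC(x_m), so the loss is a triangle.
DWL = ½ × 6.2190 × 30.4735 = 94.7573.

DWL = $94.76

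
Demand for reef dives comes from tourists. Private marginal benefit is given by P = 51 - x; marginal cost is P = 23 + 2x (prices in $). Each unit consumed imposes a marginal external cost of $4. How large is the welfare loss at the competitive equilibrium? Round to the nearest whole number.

DWL = $3

Market equilibrium (private): 23 + 2x = 51 - x → x_m = 9.3333.
Social marginal benefit = demand − MEC = 47 - x.
Set SMB = MC: 47 - x = 23 + 2x → x* = 8.0000.
Between x* and x_m the wedge MC − SMB runs linearly from 0 to MEC(x_m), so the loss is a triangle.
DWL = ½ × 1.3333 × 4.0000 = 2.6666.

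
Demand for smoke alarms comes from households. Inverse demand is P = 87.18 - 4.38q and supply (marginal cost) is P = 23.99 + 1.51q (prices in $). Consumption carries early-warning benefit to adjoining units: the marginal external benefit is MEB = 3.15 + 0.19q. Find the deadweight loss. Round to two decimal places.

DWL = $2.36

Market equilibrium (private): 23.99 + 1.51q = 87.18 - 4.38q → q_m = 10.7284.
Social marginal benefit = demand + MEB = 90.33 - 4.19q.
Set SMB = MC: 90.33 - 4.19q = 23.99 + 1.51q → q* = 11.6386.
Between q* and q_m the wedge SMB − MC runs linearly from 0 to MEB(q_m), so the loss is a triangle.
DWL = ½ × 0.9102 × 5.1884 = 2.3612.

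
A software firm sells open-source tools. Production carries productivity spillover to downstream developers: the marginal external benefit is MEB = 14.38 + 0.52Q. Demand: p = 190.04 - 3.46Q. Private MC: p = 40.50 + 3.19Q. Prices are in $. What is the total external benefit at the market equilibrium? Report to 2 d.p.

$454.84

Market equilibrium (private): 40.50 + 3.19Q = 190.04 - 3.46Q → Q_m = 22.4872.
Total external benefit = ∫₀^{Q_m} (14.38 + 0.52Q) dQ = 14.38×22.4872 + ½×0.52×22.4872² = 454.8412.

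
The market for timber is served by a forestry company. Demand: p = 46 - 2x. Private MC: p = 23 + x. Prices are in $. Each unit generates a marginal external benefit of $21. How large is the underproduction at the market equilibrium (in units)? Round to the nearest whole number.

Market equilibrium (private): 23 + x = 46 - 2x → x_m = 7.6667.
Social marginal cost = private MC − MEB = 2 + x.
Set SMC = demand: 2 + x = 46 - 2x → x* = 14.6667.
Gap = |7.6667 − 14.6667| = 7.0000.

7 units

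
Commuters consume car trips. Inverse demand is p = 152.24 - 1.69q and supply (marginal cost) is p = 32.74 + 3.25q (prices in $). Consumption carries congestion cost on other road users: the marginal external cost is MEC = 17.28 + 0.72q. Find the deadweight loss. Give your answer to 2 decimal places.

Market equilibrium (private): 32.74 + 3.25q = 152.24 - 1.69q → q_m = 24.1903.
Social marginal benefit = demand − MEC = 134.96 - 2.41q.
Set SMB = MC: 134.96 - 2.41q = 32.74 + 3.25q → q* = 18.0601.
The loss is the area between SMB and MC from q* to q_m; with linear curves that's a triangle of height MEC(q_m).
DWL = ½ × 6.1302 × 34.6970 = 106.3498.

DWL = $106.35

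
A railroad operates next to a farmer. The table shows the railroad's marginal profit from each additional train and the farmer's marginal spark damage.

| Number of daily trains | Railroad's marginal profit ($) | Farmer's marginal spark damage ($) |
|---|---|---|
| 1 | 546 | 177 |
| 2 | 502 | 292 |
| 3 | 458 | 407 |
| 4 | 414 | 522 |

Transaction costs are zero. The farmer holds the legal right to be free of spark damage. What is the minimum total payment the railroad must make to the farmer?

Efficient level: marginal profit ≥ marginal spark damage through level 3, so k* = 3.
With the farmer holding the right, the railroad must at least compensate total damage at k*: 177 + 292 + 407 = 876.

$876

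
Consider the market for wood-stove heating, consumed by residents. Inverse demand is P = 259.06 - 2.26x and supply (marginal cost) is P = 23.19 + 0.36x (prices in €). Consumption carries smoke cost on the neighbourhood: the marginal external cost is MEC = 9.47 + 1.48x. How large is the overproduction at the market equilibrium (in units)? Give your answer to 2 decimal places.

Market equilibrium (private): 23.19 + 0.36x = 259.06 - 2.26x → x_m = 90.0267.
Social marginal benefit = demand − MEC = 249.59 - 3.74x.
Set SMB = MC: 249.59 - 3.74x = 23.19 + 0.36x → x* = 55.2195.
Gap = |90.0267 − 55.2195| = 34.8072.

34.81 units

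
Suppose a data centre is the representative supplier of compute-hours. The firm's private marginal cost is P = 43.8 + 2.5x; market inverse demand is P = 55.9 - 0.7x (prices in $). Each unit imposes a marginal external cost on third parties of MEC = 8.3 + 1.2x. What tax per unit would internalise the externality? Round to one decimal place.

tax = $9.3 per unit

Social marginal cost = private MC + MEC = 52.1 + 3.7x.
Set SMC = demand: 52.1 + 3.7x = 55.9 - 0.7x → x* = 0.8636.
The Pigouvian tax equals MEC at x*: 8.3 + 1.2×0.8636 = 9.3363.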